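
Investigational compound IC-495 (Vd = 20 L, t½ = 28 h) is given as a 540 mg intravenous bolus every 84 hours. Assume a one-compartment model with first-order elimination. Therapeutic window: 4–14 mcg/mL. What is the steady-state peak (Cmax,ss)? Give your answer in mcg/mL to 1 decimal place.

The dosing interval is 3 half-lives, so f = 2^(−3) = 0.125.
Accumulation ratio R = 1/(1 − f) = 1/0.875 = 8/7.
Single-dose peak C₀ = D/Vd = 540/20 = 27 mcg/mL.
Steady-state peak Cmax,ss = C₀·R = 27 × 8/7 ≈ 30.857 mcg/mL.
Peak 30.9 mcg/mL vs MTC 14 mcg/mL: exceeds toxic threshold.

30.9 mcg/mL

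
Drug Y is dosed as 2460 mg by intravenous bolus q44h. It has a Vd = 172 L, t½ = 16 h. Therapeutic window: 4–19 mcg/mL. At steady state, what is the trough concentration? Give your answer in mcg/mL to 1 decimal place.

Over one 44-h interval, 44/16 ≈ 2.75 half-lives elapse, leaving f ≈ 0.1487 of each dose.
Single-dose peak C₀ = D/Vd = 2460/172 ≈ 14.302 mcg/mL.
Steady-state trough Cmin,ss = C₀·f/(1−f) ≈ 14.302 × 0.1487/0.8513 ≈ 2.498 mcg/mL.
Trough 2.5 mcg/mL vs MEC 4 mcg/mL: subtherapeutic.

2.5 mcg/mL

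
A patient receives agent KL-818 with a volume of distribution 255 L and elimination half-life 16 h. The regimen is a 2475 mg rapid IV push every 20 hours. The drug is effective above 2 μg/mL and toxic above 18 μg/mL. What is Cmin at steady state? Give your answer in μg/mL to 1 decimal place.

Over one 20-h interval, 20/16 ≈ 1.25 half-lives elapse, leaving f ≈ 0.4204 of each dose.
At steady state, accumulation factor R = 1/(1 − e^(−kτ)) ≈ 1.7253.
Each bolus raises the concentration by D/Vd = 2475/255 ≈ 9.706 μg/mL.
Cmax,ss = C₀/(1 − f) ≈ 9.706/0.5796 ≈ 16.746 μg/mL.
Steady-state trough Cmin,ss = Cmax,ss·f ≈ 16.746 × 0.4204 ≈ 7.040 μg/mL.
Trough 7.0 μg/mL vs MEC 2 μg/mL: adequate.

7.0 μg/mL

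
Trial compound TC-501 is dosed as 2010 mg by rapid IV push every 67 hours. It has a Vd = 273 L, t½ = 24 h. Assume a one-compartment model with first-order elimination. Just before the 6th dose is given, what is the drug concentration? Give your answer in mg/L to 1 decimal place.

1.2 mg/L

f = (1/2)^(τ/t½) = (1/2)^(67/24) ≈ 0.1444.
C₀ = D/Vd = 2010/273 ≈ 7.363 mg/L.
Before the 6th dose, 5 doses have been given. Superposition: Cmin = C₀·(f + f² + … + f^5).
≈ 7.363 × (0.1444 + 0.0209 + 0.0030 + 0.0004 + 0.0001) ≈ 7.363 × 0.1688 ≈ 1.243 mg/L.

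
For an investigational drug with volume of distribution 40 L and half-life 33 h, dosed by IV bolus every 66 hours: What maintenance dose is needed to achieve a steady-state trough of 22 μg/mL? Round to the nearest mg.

τ/t½ = 66/33 ≈ 2, so f = (1/2)^(66/33) ≈ 0.250000.
Cmin,ss = (D/Vd)·f/(1−f), so D = Cmin,ss·Vd·(1−f)/f.
D = 22 × 40 × (1−f)/f ≈ 22 × 40 × 3.00000 ≈ 2640.00 mg.

2640 mg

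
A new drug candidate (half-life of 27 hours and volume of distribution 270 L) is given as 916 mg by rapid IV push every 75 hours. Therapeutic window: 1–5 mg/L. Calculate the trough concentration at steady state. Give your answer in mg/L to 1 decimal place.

0.6 mg/L

Over one 75-h interval, 75/27 ≈ 2.7778 half-lives elapse, leaving f ≈ 0.1458 of each dose.
Accumulation ratio R = 1/(1 − f) ≈ 1/0.8542 ≈ 1.1707.
Single-dose peak C₀ = D/Vd = 916/270 ≈ 3.393 mg/L.
Steady-state peak Cmax,ss = C₀·R ≈ 3.393 × 1.1707 ≈ 3.972 mg/L.
Steady-state trough Cmin,ss = Cmax,ss·f ≈ 3.972 × 0.1458 ≈ 0.579 mg/L.
Trough 0.6 mg/L vs MEC 1 mg/L: subtherapeutic.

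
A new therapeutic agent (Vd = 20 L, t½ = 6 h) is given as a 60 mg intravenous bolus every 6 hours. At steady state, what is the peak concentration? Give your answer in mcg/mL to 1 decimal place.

6.0 mcg/mL

τ = 6 h = 1 half-life, so f = (1/2)^1 = 0.5.
At steady state, R = 1/(1 − 0.5) = 2/1.
Single-dose peak C₀ = D/Vd = 60/20 = 3 mcg/mL.
Steady-state peak Cmax,ss = C₀·R = 3 × 2/1 ≈ 6.000 mcg/mL.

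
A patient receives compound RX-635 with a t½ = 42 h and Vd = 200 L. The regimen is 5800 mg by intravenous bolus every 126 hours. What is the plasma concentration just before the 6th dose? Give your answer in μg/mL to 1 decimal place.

f = (1/2)^(τ/t½) = (1/2)^(126/42) ≈ 0.1250.
C₀ = D/Vd = 5800/200 ≈ 29.000 μg/mL.
Before the 6th dose, 5 doses have been given. Superposition: Cmin = C₀·(f + f² + … + f^5).
≈ 29.000 × (0.1250 + 0.0156 + 0.0020 + 0.0002 + 0.0000) ≈ 29.000 × 0.1428 ≈ 4.141 μg/mL.

4.1 μg/mL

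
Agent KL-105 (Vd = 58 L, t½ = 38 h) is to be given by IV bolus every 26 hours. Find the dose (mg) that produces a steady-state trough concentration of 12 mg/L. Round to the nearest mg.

422 mg

τ/t½ = 26/38 ≈ 0.68421, so f = (1/2)^(26/38) ≈ 0.622346.
Cmin,ss = (D/Vd)·f/(1−f), so D = Cmin,ss·Vd·(1−f)/f.
D = 12 × 58 × (1−f)/f ≈ 12 × 58 × 0.60682 ≈ 422.35 mg.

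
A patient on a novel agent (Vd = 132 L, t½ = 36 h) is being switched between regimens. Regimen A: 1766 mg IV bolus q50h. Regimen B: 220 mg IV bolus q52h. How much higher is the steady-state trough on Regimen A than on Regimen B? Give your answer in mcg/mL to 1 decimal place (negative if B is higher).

Regimen A: f = (1/2)^(50/36) ≈ 0.3819; Cmin,ss = (1766/132)·f/(1−f) ≈ 8.266 mcg/mL.
Regimen B: f = (1/2)^(52/36) ≈ 0.3674; Cmin,ss = (220/132)·f/(1−f) ≈ 0.968 mcg/mL.
Difference ≈ 8.266 − 0.968 ≈ 7.298 mcg/mL.

7.3 mcg/mL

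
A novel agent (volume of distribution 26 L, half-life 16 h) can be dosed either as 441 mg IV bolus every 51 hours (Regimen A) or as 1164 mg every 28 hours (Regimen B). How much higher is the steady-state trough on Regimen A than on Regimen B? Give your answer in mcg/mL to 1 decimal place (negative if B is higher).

Regimen A: f = (1/2)^(51/16) ≈ 0.1098; Cmin,ss = (441/26)·f/(1−f) ≈ 2.092 mcg/mL.
Regimen B: f = (1/2)^(28/16) ≈ 0.2973; Cmin,ss = (1164/26)·f/(1−f) ≈ 18.941 mcg/mL.
Difference ≈ 2.092 − 18.941 ≈ -16.849 mcg/mL.

-16.8 mcg/mL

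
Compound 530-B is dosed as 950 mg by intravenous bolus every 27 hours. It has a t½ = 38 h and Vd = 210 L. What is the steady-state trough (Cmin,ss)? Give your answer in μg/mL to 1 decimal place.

7.1 μg/mL

Over one 27-h interval, 27/38 ≈ 0.71053 half-lives elapse, leaving f ≈ 0.6111 of each dose.
Accumulation ratio R = 1/(1 − f) ≈ 1/0.3889 ≈ 2.5714.
Each bolus raises the concentration by D/Vd = 950/210 ≈ 4.524 μg/mL.
Cmax,ss = C₀/(1 − f) ≈ 4.524/0.3889 ≈ 11.633 μg/mL.
Steady-state trough Cmin,ss = Cmax,ss·f ≈ 11.633 × 0.6111 ≈ 7.109 μg/mL.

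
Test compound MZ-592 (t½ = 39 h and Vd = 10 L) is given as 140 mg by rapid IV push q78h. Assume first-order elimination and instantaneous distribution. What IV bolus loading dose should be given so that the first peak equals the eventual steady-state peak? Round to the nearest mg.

187 mg

f = (1/2)^(78/39) ≈ 0.250000; accumulation ratio R = 1/(1−f) ≈ 1.33333.
Loading dose to hit Cmax,ss on first dose: D_load = D_maint·R ≈ 140 × 1.33333 ≈ 186.67 mg.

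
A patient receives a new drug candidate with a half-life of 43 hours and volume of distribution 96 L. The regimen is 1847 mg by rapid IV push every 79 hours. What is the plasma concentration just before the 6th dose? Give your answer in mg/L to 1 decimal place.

f = (1/2)^(τ/t½) = (1/2)^(79/43) ≈ 0.2799.
C₀ = D/Vd = 1847/96 ≈ 19.240 mg/L.
Before the 6th dose, 5 doses have been given. Superposition: Cmin = C₀·(f + f² + … + f^5).
≈ 19.240 × (0.2799 + 0.0783 + 0.0219 + 0.0061 + 0.0017) ≈ 19.240 × 0.3879 ≈ 7.463 mg/L.

7.5 mg/L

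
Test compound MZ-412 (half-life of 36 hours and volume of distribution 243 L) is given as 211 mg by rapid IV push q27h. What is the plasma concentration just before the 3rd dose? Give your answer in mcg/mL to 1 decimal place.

f = (1/2)^(τ/t½) = (1/2)^(27/36) ≈ 0.5946.
C₀ = D/Vd = 211/243 ≈ 0.868 mcg/mL.
Before the 3rd dose, 2 doses have been given. Superposition: Cmin = C₀·(f + f²).
≈ 0.868 × (0.5946 + 0.3535) ≈ 0.868 × 0.9481 ≈ 0.823 mcg/mL.

0.8 mcg/mL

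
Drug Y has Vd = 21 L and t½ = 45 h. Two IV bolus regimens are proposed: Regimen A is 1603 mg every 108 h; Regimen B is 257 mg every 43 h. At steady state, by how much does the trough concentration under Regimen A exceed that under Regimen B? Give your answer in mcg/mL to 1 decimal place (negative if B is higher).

4.8 mcg/mL

Regimen A: f = (1/2)^(108/45) ≈ 0.1895; Cmin,ss = (1603/21)·f/(1−f) ≈ 17.847 mcg/mL.
Regimen B: f = (1/2)^(43/45) ≈ 0.5156; Cmin,ss = (257/21)·f/(1−f) ≈ 13.026 mcg/mL.
Difference ≈ 17.847 − 13.026 ≈ 4.821 mcg/mL.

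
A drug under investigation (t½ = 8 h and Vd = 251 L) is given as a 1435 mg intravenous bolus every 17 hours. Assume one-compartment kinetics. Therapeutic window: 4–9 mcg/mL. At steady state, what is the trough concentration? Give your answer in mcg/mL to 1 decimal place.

1.7 mcg/mL

Over one 17-h interval, 17/8 ≈ 2.125 half-lives elapse, leaving f ≈ 0.2293 of each dose.
Accumulation ratio R = 1/(1 − f) ≈ 1/0.7707 ≈ 1.2975.
Single-dose peak C₀ = D/Vd = 1435/251 ≈ 5.717 mcg/mL.
Steady-state peak Cmax,ss = C₀·R ≈ 5.717 × 1.2975 ≈ 7.418 mcg/mL.
Steady-state trough Cmin,ss = Cmax,ss·f ≈ 7.418 × 0.2293 ≈ 1.701 mcg/mL.
Trough 1.7 mcg/mL vs MEC 4 mcg/mL: subtherapeutic.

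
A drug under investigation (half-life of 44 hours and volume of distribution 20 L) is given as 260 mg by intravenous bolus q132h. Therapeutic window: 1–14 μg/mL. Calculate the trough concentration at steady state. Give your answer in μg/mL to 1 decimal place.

τ = 132 h = 3 half-lives, so f = (1/2)^3 = 0.125.
Accumulation ratio R = 1/(1 − f) = 1/0.875 = 8/7.
Single-dose peak C₀ = D/Vd = 260/20 = 13 μg/mL.
Steady-state peak Cmax,ss = C₀·R = 13 × 8/7 ≈ 14.857 μg/mL.
Steady-state trough Cmin,ss = Cmax,ss·f ≈ 14.857 × 0.125 ≈ 1.857 μg/mL.
Trough 1.9 μg/mL vs MEC 1 μg/mL: adequate.

1.9 μg/mL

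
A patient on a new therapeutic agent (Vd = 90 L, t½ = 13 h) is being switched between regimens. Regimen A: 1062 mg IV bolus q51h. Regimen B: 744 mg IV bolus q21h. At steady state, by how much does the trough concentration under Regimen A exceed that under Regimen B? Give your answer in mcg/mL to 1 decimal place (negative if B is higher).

Regimen A: f = (1/2)^(51/13) ≈ 0.0659; Cmin,ss = (1062/90)·f/(1−f) ≈ 0.832 mcg/mL.
Regimen B: f = (1/2)^(21/13) ≈ 0.3264; Cmin,ss = (744/90)·f/(1−f) ≈ 4.006 mcg/mL.
Difference ≈ 0.832 − 4.006 ≈ -3.174 mcg/mL.

-3.2 mcg/mL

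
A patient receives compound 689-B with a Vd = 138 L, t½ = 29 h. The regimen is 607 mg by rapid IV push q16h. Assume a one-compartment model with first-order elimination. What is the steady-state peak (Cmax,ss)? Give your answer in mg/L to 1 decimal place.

13.8 mg/L

τ/t½ = 16/29 ≈ 0.55172, so fraction remaining f = (1/2)^(16/29) ≈ 0.6822.
At steady state, accumulation factor R = 1/(1 − e^(−kτ)) ≈ 3.1466.
Each bolus raises the concentration by D/Vd = 607/138 ≈ 4.399 mg/L.
Steady-state peak Cmax,ss = C₀·R ≈ 4.399 × 3.1466 ≈ 13.842 mg/L.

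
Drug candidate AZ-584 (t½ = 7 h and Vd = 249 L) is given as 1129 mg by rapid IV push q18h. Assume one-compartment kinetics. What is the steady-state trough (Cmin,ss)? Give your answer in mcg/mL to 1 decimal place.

0.9 mcg/mL

τ/t½ = 18/7 ≈ 2.5714, so fraction remaining f = (1/2)^(18/7) ≈ 0.1682.
Each bolus raises the concentration by D/Vd = 1129/249 ≈ 4.534 mcg/mL.
Steady-state trough Cmin,ss = C₀·f/(1−f) ≈ 4.534 × 0.1682/0.8318 ≈ 0.917 mcg/mL.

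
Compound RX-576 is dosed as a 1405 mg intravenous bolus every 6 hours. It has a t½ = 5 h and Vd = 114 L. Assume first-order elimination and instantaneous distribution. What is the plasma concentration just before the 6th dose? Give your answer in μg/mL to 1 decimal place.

9.4 μg/mL

f = (1/2)^(τ/t½) = (1/2)^(6/5) ≈ 0.4353.
C₀ = D/Vd = 1405/114 ≈ 12.325 μg/mL.
Before the 6th dose, 5 doses have been given. Superposition: Cmin = C₀·(f + f² + … + f^5).
≈ 12.325 × (0.4353 + 0.1895 + 0.0825 + 0.0359 + 0.0156) ≈ 12.325 × 0.7588 ≈ 9.352 μg/mL.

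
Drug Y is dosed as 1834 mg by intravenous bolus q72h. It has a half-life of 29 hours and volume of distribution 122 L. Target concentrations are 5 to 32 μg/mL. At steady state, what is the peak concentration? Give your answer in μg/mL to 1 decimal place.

18.3 μg/mL

k = ln2/t½ = ln2/29 ≈ 0.023902 h⁻¹; fraction remaining f = e^(−kτ) = e^(−0.023902×72) ≈ 0.1789.
Accumulation ratio R = 1/(1 − f) ≈ 1/0.8211 ≈ 1.2179.
Single-dose peak C₀ = D/Vd = 1834/122 ≈ 15.033 μg/mL.
Cmax,ss = C₀/(1 − f) ≈ 15.033/0.8211 ≈ 18.308 μg/mL.
Peak 18.3 μg/mL vs MTC 32 μg/mL: below toxic threshold.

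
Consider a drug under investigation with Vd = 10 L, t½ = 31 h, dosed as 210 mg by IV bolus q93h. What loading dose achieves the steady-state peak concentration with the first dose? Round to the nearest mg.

240 mg

f = (1/2)^(93/31) ≈ 0.125000; accumulation ratio R = 1/(1−f) ≈ 1.14286.
Loading dose to hit Cmax,ss on first dose: D_load = D_maint·R ≈ 210 × 1.14286 ≈ 240.00 mg.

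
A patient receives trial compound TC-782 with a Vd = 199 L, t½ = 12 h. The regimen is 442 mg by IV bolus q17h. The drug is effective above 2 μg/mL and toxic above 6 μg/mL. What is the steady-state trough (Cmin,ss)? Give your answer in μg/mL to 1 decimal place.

τ/t½ = 17/12 ≈ 1.4167, so fraction remaining f = (1/2)^(17/12) ≈ 0.3746.
Single-dose peak C₀ = D/Vd = 442/199 ≈ 2.221 μg/mL.
Steady-state trough Cmin,ss = C₀·f/(1−f) ≈ 2.221 × 0.3746/0.6254 ≈ 1.330 μg/mL.
Trough 1.3 μg/mL vs MEC 2 μg/mL: subtherapeutic.

1.3 μg/mL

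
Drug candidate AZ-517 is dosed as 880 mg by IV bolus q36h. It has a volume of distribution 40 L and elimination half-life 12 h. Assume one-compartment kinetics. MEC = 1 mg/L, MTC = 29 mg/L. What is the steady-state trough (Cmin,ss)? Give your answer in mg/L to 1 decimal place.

3.1 mg/L

The dosing interval is 3 half-lives, so f = 2^(−3) = 0.125.
Accumulation ratio R = 1/(1 − f) = 1/0.875 = 8/7.
Single-dose peak C₀ = D/Vd = 880/40 = 22 mg/L.
Steady-state peak Cmax,ss = C₀·R = 22 × 8/7 ≈ 25.143 mg/L.
Steady-state trough Cmin,ss = Cmax,ss·f ≈ 25.143 × 0.125 ≈ 3.143 mg/L.
Trough 3.1 mg/L vs MEC 1 mg/L: adequate.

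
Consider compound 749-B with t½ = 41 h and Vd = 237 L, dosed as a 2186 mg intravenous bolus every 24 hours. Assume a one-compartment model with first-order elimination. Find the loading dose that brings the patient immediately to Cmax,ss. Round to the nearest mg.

f = (1/2)^(24/41) ≈ 0.666480; accumulation ratio R = 1/(1−f) ≈ 2.99832.
Loading dose to hit Cmax,ss on first dose: D_load = D_maint·R ≈ 2186 × 2.99832 ≈ 6554.33 mg.

6554 mg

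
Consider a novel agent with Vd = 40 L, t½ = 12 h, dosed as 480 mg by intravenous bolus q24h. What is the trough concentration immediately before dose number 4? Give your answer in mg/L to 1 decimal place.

3.9 mg/L

f = (1/2)^(τ/t½) = (1/2)^(24/12) ≈ 0.2500.
C₀ = D/Vd = 480/40 ≈ 12.000 mg/L.
Before the 4th dose, 3 doses have been given. Superposition: Cmin = C₀·(f + f² + … + f^3).
≈ 12.000 × (0.2500 + 0.0625 + 0.0156) ≈ 12.000 × 0.3281 ≈ 3.937 mg/L.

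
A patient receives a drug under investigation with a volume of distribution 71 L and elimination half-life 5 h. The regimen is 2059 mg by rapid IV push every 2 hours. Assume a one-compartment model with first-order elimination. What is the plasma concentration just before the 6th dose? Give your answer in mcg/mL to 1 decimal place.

68.1 mcg/mL

f = (1/2)^(τ/t½) = (1/2)^(2/5) ≈ 0.7579.
C₀ = D/Vd = 2059/71 ≈ 29.000 mcg/mL.
Before the 6th dose, 5 doses have been given. Superposition: Cmin = C₀·(f + f² + … + f^5).
≈ 29.000 × (0.7579 + 0.5744 + 0.4353 + 0.3299 + 0.2501) ≈ 29.000 × 2.3476 ≈ 68.080 mcg/mL.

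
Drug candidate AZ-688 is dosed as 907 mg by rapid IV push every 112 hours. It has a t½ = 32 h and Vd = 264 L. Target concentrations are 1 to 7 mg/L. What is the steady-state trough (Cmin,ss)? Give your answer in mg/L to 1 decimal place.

0.3 mg/L

Over one 112-h interval, 112/32 ≈ 3.5 half-lives elapse, leaving f ≈ 0.0884 of each dose.
At steady state, accumulation factor R = 1/(1 − e^(−kτ)) ≈ 1.0970.
Single-dose peak C₀ = D/Vd = 907/264 ≈ 3.436 mg/L.
Steady-state peak Cmax,ss = C₀·R ≈ 3.436 × 1.0970 ≈ 3.769 mg/L.
One interval later, Cmin,ss = Cmax,ss·e^(−kτ) ≈ 3.769 × 0.0884 ≈ 0.333 mg/L.
Trough 0.3 mg/L vs MEC 1 mg/L: subtherapeutic.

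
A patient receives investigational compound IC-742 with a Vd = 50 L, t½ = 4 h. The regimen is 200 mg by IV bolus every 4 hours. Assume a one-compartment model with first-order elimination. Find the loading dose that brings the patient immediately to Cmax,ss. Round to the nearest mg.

f = (1/2)^(4/4) ≈ 0.500000; accumulation ratio R = 1/(1−f) ≈ 2.00000.
Loading dose to hit Cmax,ss on first dose: D_load = D_maint·R ≈ 200 × 2.00000 ≈ 400.00 mg.

400 mg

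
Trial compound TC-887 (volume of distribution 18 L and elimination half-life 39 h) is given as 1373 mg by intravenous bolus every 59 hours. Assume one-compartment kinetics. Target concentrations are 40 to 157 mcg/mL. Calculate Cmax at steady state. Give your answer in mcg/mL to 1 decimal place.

τ/t½ = 59/39 ≈ 1.5128, so fraction remaining f = (1/2)^(59/39) ≈ 0.3504.
Accumulation ratio R = 1/(1 − f) ≈ 1/0.6496 ≈ 1.5394.
Single-dose peak C₀ = D/Vd = 1373/18 ≈ 76.278 mcg/mL.
Cmax,ss = C₀/(1 − f) ≈ 76.278/0.6496 ≈ 117.423 mcg/mL.
Peak 117.4 mcg/mL vs MTC 157 mcg/mL: below toxic threshold.

117.4 mcg/mL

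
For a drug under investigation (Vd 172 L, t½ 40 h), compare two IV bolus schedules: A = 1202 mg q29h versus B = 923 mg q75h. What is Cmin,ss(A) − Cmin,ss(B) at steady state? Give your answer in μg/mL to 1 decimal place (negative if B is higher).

8.7 μg/mL

Regimen A: f = (1/2)^(29/40) ≈ 0.6050; Cmin,ss = (1202/172)·f/(1−f) ≈ 10.704 μg/mL.
Regimen B: f = (1/2)^(75/40) ≈ 0.2726; Cmin,ss = (923/172)·f/(1−f) ≈ 2.011 μg/mL.
Difference ≈ 10.704 − 2.011 ≈ 8.693 μg/mL.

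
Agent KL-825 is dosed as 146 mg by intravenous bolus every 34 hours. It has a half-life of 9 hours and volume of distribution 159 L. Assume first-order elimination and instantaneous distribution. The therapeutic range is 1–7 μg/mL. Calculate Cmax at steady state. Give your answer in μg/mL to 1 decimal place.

k = ln2/t½ = ln2/9 ≈ 0.077016 h⁻¹; fraction remaining f = e^(−kτ) = e^(−0.077016×34) ≈ 0.0729.
At steady state, accumulation factor R = 1/(1 − e^(−kτ)) ≈ 1.0786.
Each bolus raises the concentration by D/Vd = 146/159 ≈ 0.918 μg/mL.
Steady-state peak Cmax,ss = C₀·R ≈ 0.918 × 1.0786 ≈ 0.990 μg/mL.
Peak 1.0 μg/mL vs MTC 7 μg/mL: below toxic threshold.

1.0 μg/mL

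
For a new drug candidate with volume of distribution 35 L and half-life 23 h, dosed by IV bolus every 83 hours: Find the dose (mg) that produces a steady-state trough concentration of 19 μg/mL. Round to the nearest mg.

τ/t½ = 83/23 ≈ 3.6087, so f = (1/2)^(83/23) ≈ 0.081974.
Cmin,ss = (D/Vd)·f/(1−f), so D = Cmin,ss·Vd·(1−f)/f.
D = 19 × 35 × (1−f)/f ≈ 19 × 35 × 11.19899 ≈ 7447.33 mg.

7447 mg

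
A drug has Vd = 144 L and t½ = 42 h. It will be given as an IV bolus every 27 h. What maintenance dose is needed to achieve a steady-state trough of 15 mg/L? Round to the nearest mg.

1213 mg

τ/t½ = 27/42 ≈ 0.64286, so f = (1/2)^(27/42) ≈ 0.640443.
Cmin,ss = (D/Vd)·f/(1−f), so D = Cmin,ss·Vd·(1−f)/f.
D = 15 × 144 × (1−f)/f ≈ 15 × 144 × 0.56142 ≈ 1212.67 mg.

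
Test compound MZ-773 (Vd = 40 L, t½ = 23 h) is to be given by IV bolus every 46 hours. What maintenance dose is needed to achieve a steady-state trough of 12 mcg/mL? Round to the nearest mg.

τ/t½ = 46/23 ≈ 2, so f = (1/2)^(46/23) ≈ 0.250000.
Cmin,ss = (D/Vd)·f/(1−f), so D = Cmin,ss·Vd·(1−f)/f.
D = 12 × 40 × (1−f)/f ≈ 12 × 40 × 3.00000 ≈ 1440.00 mg.

1440 mg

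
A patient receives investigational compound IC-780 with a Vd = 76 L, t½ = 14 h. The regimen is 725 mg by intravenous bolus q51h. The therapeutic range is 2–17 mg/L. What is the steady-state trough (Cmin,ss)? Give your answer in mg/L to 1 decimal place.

Over one 51-h interval, 51/14 ≈ 3.6429 half-lives elapse, leaving f ≈ 0.0801 of each dose.
Single-dose peak C₀ = D/Vd = 725/76 ≈ 9.539 mg/L.
Steady-state trough Cmin,ss = C₀·f/(1−f) ≈ 9.539 × 0.0801/0.9199 ≈ 0.831 mg/L.
Trough 0.8 mg/L vs MEC 2 mg/L: subtherapeutic.

0.8 mg/L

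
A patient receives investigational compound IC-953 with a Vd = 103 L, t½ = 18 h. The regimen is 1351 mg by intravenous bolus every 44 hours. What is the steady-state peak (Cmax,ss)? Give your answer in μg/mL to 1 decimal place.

k = ln2/t½ = ln2/18 ≈ 0.038508 h⁻¹; fraction remaining f = e^(−kτ) = e^(−0.038508×44) ≈ 0.1837.
At steady state, accumulation factor R = 1/(1 − e^(−kτ)) ≈ 1.2250.
Each bolus raises the concentration by D/Vd = 1351/103 ≈ 13.117 μg/mL.
Cmax,ss = C₀/(1 − f) ≈ 13.117/0.8163 ≈ 16.069 μg/mL.

16.1 μg/mL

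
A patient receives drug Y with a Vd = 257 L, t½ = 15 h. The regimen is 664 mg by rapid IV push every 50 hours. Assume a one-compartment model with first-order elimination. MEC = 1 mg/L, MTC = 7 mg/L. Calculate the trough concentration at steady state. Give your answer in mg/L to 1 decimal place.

k = ln2/t½ = ln2/15 ≈ 0.046210 h⁻¹; fraction remaining f = e^(−kτ) = e^(−0.046210×50) ≈ 0.0992.
Single-dose peak C₀ = D/Vd = 664/257 ≈ 2.584 mg/L.
Steady-state trough Cmin,ss = C₀·f/(1−f) ≈ 2.584 × 0.0992/0.9008 ≈ 0.285 mg/L.
Trough 0.3 mg/L vs MEC 1 mg/L: subtherapeutic.

0.3 mg/L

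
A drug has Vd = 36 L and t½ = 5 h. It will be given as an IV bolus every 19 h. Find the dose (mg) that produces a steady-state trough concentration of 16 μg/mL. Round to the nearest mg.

τ/t½ = 19/5 ≈ 3.8, so f = (1/2)^(19/5) ≈ 0.071794.
Cmin,ss = (D/Vd)·f/(1−f), so D = Cmin,ss·Vd·(1−f)/f.
D = 16 × 36 × (1−f)/f ≈ 16 × 36 × 12.92874 ≈ 7446.95 mg.

7447 mg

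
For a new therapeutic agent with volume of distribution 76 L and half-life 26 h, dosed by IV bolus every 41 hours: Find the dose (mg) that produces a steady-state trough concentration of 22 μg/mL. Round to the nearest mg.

τ/t½ = 41/26 ≈ 1.5769, so f = (1/2)^(41/26) ≈ 0.335196.
Cmin,ss = (D/Vd)·f/(1−f), so D = Cmin,ss·Vd·(1−f)/f.
D = 22 × 76 × (1−f)/f ≈ 22 × 76 × 1.98333 ≈ 3316.13 mg.

3316 mg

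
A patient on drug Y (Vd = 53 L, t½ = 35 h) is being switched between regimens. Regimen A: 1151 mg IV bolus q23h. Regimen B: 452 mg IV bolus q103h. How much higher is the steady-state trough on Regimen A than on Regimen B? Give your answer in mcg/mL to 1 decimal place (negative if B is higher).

36.4 mcg/mL

Regimen A: f = (1/2)^(23/35) ≈ 0.6341; Cmin,ss = (1151/53)·f/(1−f) ≈ 37.635 mcg/mL.
Regimen B: f = (1/2)^(103/35) ≈ 0.1301; Cmin,ss = (452/53)·f/(1−f) ≈ 1.275 mcg/mL.
Difference ≈ 37.635 − 1.275 ≈ 36.360 mcg/mL.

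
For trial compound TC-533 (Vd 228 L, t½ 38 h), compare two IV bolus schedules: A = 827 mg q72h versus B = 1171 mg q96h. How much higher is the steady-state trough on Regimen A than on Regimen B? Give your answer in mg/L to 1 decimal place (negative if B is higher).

Regimen A: f = (1/2)^(72/38) ≈ 0.2689; Cmin,ss = (827/228)·f/(1−f) ≈ 1.334 mg/L.
Regimen B: f = (1/2)^(96/38) ≈ 0.1736; Cmin,ss = (1171/228)·f/(1−f) ≈ 1.079 mg/L.
Difference ≈ 1.334 − 1.079 ≈ 0.255 mg/L.

0.3 mg/L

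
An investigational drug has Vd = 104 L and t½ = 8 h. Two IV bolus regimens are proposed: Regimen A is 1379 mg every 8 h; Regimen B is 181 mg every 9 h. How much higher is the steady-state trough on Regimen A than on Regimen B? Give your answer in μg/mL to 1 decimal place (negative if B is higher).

Regimen A: f = (1/2)^(8/8) ≈ 0.5000; Cmin,ss = (1379/104)·f/(1−f) ≈ 13.260 μg/mL.
Regimen B: f = (1/2)^(9/8) ≈ 0.4585; Cmin,ss = (181/104)·f/(1−f) ≈ 1.474 μg/mL.
Difference ≈ 13.260 − 1.474 ≈ 11.786 μg/mL.

11.8 μg/mL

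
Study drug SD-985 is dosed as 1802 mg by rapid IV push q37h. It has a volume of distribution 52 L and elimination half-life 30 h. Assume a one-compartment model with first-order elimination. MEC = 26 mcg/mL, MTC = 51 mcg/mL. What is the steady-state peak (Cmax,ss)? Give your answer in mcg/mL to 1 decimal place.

60.3 mcg/mL

Over one 37-h interval, 37/30 ≈ 1.2333 half-lives elapse, leaving f ≈ 0.4253 of each dose.
At steady state, accumulation factor R = 1/(1 − e^(−kτ)) ≈ 1.7400.
Single-dose peak C₀ = D/Vd = 1802/52 ≈ 34.654 mcg/mL.
Steady-state peak Cmax,ss = C₀·R ≈ 34.654 × 1.7400 ≈ 60.298 mcg/mL.
Peak 60.3 mcg/mL vs MTC 51 mcg/mL: exceeds toxic threshold.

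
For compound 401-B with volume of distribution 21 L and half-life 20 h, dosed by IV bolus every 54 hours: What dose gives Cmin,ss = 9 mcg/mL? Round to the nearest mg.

1039 mg

τ/t½ = 54/20 ≈ 2.7, so f = (1/2)^(54/20) ≈ 0.153893.
Cmin,ss = (D/Vd)·f/(1−f), so D = Cmin,ss·Vd·(1−f)/f.
D = 9 × 21 × (1−f)/f ≈ 9 × 21 × 5.49802 ≈ 1039.13 mg.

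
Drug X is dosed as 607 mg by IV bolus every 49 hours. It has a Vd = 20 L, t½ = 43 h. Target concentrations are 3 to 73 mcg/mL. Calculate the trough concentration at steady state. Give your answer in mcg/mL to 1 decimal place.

25.2 mcg/mL

τ/t½ = 49/43 ≈ 1.1395, so fraction remaining f = (1/2)^(49/43) ≈ 0.4539.
Single-dose peak C₀ = D/Vd = 607/20 ≈ 30.350 mcg/mL.
Steady-state trough Cmin,ss = C₀·f/(1−f) ≈ 30.350 × 0.4539/0.5461 ≈ 25.226 mcg/mL.
Trough 25.2 mcg/mL vs MEC 3 mcg/mL: adequate.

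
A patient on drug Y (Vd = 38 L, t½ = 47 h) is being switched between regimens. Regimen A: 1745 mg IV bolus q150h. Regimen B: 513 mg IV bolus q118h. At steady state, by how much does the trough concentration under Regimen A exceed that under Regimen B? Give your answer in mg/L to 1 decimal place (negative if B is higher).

2.8 mg/L

Regimen A: f = (1/2)^(150/47) ≈ 0.1095; Cmin,ss = (1745/38)·f/(1−f) ≈ 5.647 mg/L.
Regimen B: f = (1/2)^(118/47) ≈ 0.1755; Cmin,ss = (513/38)·f/(1−f) ≈ 2.874 mg/L.
Difference ≈ 5.647 − 2.874 ≈ 2.773 mg/L.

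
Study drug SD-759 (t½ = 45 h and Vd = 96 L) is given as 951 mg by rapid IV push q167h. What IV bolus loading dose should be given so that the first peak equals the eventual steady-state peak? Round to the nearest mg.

1030 mg

f = (1/2)^(167/45) ≈ 0.076356; accumulation ratio R = 1/(1−f) ≈ 1.08267.
Loading dose to hit Cmax,ss on first dose: D_load = D_maint·R ≈ 951 × 1.08267 ≈ 1029.62 mg.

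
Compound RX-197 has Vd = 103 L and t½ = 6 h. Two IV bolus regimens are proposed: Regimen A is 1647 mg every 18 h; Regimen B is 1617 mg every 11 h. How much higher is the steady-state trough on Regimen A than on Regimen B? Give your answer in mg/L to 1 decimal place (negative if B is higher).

-3.8 mg/L

Regimen A: f = (1/2)^(18/6) ≈ 0.1250; Cmin,ss = (1647/103)·f/(1−f) ≈ 2.284 mg/L.
Regimen B: f = (1/2)^(11/6) ≈ 0.2806; Cmin,ss = (1617/103)·f/(1−f) ≈ 6.123 mg/L.
Difference ≈ 2.284 − 6.123 ≈ -3.839 mg/L.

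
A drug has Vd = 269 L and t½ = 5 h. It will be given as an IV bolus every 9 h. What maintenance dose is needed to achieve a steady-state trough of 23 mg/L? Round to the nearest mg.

15357 mg

τ/t½ = 9/5 ≈ 1.8, so f = (1/2)^(9/5) ≈ 0.287175.
Cmin,ss = (D/Vd)·f/(1−f), so D = Cmin,ss·Vd·(1−f)/f.
D = 23 × 269 × (1−f)/f ≈ 23 × 269 × 2.48220 ≈ 15357.37 mg.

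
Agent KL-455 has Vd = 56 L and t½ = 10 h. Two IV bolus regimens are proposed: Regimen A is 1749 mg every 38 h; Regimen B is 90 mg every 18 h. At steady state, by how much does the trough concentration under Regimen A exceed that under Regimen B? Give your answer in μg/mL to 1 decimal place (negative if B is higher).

Regimen A: f = (1/2)^(38/10) ≈ 0.0718; Cmin,ss = (1749/56)·f/(1−f) ≈ 2.416 μg/mL.
Regimen B: f = (1/2)^(18/10) ≈ 0.2872; Cmin,ss = (90/56)·f/(1−f) ≈ 0.648 μg/mL.
Difference ≈ 2.416 − 0.648 ≈ 1.768 μg/mL.

1.8 μg/mL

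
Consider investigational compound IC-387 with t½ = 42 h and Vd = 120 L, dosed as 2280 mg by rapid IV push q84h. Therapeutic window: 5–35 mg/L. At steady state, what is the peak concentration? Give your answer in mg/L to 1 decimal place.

τ = 84 h = 2 half-lives, so f = (1/2)^2 = 0.25.
Accumulation ratio R = 1/(1 − f) = 1/0.75 = 4/3.
Single-dose peak C₀ = D/Vd = 2280/120 = 19 mg/L.
Steady-state peak Cmax,ss = C₀·R = 19 × 4/3 ≈ 25.333 mg/L.
Peak 25.3 mg/L vs MTC 35 mg/L: below toxic threshold.

25.3 mg/L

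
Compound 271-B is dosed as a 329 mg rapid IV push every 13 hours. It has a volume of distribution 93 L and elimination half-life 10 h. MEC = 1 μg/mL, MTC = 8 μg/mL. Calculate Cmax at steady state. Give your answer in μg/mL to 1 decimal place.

τ/t½ = 13/10 ≈ 1.3, so fraction remaining f = (1/2)^(13/10) ≈ 0.4061.
Accumulation ratio R = 1/(1 − f) ≈ 1/0.5939 ≈ 1.6838.
Each bolus raises the concentration by D/Vd = 329/93 ≈ 3.538 μg/mL.
Steady-state peak Cmax,ss = C₀·R ≈ 3.538 × 1.6838 ≈ 5.957 μg/mL.
Peak 6.0 μg/mL vs MTC 8 μg/mL: below toxic threshold.

6.0 μg/mL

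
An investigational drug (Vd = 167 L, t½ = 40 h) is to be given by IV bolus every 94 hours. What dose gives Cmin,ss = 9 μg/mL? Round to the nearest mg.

6160 mg

τ/t½ = 94/40 ≈ 2.35, so f = (1/2)^(94/40) ≈ 0.196146.
Cmin,ss = (D/Vd)·f/(1−f), so D = Cmin,ss·Vd·(1−f)/f.
D = 9 × 167 × (1−f)/f ≈ 9 × 167 × 4.09824 ≈ 6159.65 mg.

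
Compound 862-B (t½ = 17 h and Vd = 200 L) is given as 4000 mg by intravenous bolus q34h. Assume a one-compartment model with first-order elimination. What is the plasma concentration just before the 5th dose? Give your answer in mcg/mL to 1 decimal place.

f = (1/2)^(τ/t½) = (1/2)^(34/17) ≈ 0.2500.
C₀ = D/Vd = 4000/200 ≈ 20.000 mcg/mL.
Before the 5th dose, 4 doses have been given. Superposition: Cmin = C₀·(f + f² + … + f^4).
≈ 20.000 × (0.2500 + 0.0625 + 0.0156 + 0.0039) ≈ 20.000 × 0.3320 ≈ 6.640 mcg/mL.

6.6 mcg/mL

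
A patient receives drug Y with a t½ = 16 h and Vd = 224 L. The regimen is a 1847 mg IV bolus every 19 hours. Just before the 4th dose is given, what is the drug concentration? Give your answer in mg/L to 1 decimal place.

5.9 mg/L

f = (1/2)^(τ/t½) = (1/2)^(19/16) ≈ 0.4391.
C₀ = D/Vd = 1847/224 ≈ 8.246 mg/L.
Before the 4th dose, 3 doses have been given. Superposition: Cmin = C₀·(f + f² + … + f^3).
≈ 8.246 × (0.4391 + 0.1928 + 0.0847) ≈ 8.246 × 0.7166 ≈ 5.909 mg/L.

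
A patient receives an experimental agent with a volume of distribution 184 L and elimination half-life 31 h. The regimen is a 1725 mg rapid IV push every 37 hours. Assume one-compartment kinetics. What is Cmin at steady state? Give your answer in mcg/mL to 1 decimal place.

7.3 mcg/mL

Over one 37-h interval, 37/31 ≈ 1.1935 half-lives elapse, leaving f ≈ 0.4372 of each dose.
Accumulation ratio R = 1/(1 − f) ≈ 1/0.5628 ≈ 1.7768.
Each bolus raises the concentration by D/Vd = 1725/184 ≈ 9.375 mcg/mL.
Steady-state peak Cmax,ss = C₀·R ≈ 9.375 × 1.7768 ≈ 16.657 mcg/mL.
One interval later, Cmin,ss = Cmax,ss·e^(−kτ) ≈ 16.657 × 0.4372 ≈ 7.282 mcg/mL.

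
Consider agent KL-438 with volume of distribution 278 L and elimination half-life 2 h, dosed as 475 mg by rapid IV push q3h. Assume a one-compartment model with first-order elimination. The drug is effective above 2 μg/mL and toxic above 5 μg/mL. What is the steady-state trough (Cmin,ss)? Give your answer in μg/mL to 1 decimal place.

τ/t½ = 3/2 ≈ 1.5, so fraction remaining f = (1/2)^(3/2) ≈ 0.3536.
Single-dose peak C₀ = D/Vd = 475/278 ≈ 1.709 μg/mL.
Steady-state trough Cmin,ss = C₀·f/(1−f) ≈ 1.709 × 0.3536/0.6464 ≈ 0.935 μg/mL.
Trough 0.9 μg/mL vs MEC 2 μg/mL: subtherapeutic.

0.9 μg/mL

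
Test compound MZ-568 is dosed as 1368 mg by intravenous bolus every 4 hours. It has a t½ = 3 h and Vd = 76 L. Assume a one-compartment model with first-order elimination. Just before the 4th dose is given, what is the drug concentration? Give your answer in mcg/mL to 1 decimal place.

11.1 mcg/mL

f = (1/2)^(τ/t½) = (1/2)^(4/3) ≈ 0.3969.
C₀ = D/Vd = 1368/76 ≈ 18.000 mcg/mL.
Before the 4th dose, 3 doses have been given. Superposition: Cmin = C₀·(f + f² + … + f^3).
≈ 18.000 × (0.3969 + 0.1575 + 0.0625) ≈ 18.000 × 0.6169 ≈ 11.104 mcg/mL.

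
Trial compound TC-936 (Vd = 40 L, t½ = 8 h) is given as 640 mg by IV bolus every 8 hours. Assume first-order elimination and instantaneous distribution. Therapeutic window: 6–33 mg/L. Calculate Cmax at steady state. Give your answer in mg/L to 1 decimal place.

32.0 mg/L

τ = 8 h = 1 half-life, so f = (1/2)^1 = 0.5.
At steady state, R = 1/(1 − 0.5) = 2/1.
Single-dose peak C₀ = D/Vd = 640/40 = 16 mg/L.
Steady-state peak Cmax,ss = C₀·R = 16 × 2/1 ≈ 32.000 mg/L.
Peak 32.0 mg/L vs MTC 33 mg/L: below toxic threshold.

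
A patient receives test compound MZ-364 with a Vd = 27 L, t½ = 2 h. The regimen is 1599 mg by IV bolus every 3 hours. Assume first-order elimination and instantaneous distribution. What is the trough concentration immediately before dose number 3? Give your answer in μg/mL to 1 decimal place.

f = (1/2)^(τ/t½) = (1/2)^(3/2) ≈ 0.3536.
C₀ = D/Vd = 1599/27 ≈ 59.222 μg/mL.
Before the 3rd dose, 2 doses have been given. Superposition: Cmin = C₀·(f + f²).
≈ 59.222 × (0.3536 + 0.1250) ≈ 59.222 × 0.4786 ≈ 28.344 μg/mL.

28.3 μg/mL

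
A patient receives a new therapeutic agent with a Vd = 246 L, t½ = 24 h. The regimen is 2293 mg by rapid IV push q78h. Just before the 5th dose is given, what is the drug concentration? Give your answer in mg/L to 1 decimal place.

1.1 mg/L

f = (1/2)^(τ/t½) = (1/2)^(78/24) ≈ 0.1051.
C₀ = D/Vd = 2293/246 ≈ 9.321 mg/L.
Before the 5th dose, 4 doses have been given. Superposition: Cmin = C₀·(f + f² + … + f^4).
≈ 9.321 × (0.1051 + 0.0110 + 0.0012 + 0.0001) ≈ 9.321 × 0.1174 ≈ 1.094 mg/L.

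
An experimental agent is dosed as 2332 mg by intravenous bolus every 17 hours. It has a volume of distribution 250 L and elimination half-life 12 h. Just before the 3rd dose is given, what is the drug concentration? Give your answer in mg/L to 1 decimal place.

f = (1/2)^(τ/t½) = (1/2)^(17/12) ≈ 0.3746.
C₀ = D/Vd = 2332/250 ≈ 9.328 mg/L.
Before the 3rd dose, 2 doses have been given. Superposition: Cmin = C₀·(f + f²).
≈ 9.328 × (0.3746 + 0.1403) ≈ 9.328 × 0.5149 ≈ 4.803 mg/L.

4.8 mg/L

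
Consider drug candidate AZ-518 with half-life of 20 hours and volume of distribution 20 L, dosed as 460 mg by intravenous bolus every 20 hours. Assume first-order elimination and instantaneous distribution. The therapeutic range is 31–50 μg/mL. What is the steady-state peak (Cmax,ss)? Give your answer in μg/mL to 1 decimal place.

46.0 μg/mL

τ = 20 h = 1 half-life, so f = (1/2)^1 = 0.5.
At steady state, R = 1/(1 − 0.5) = 2/1.
Single-dose peak C₀ = D/Vd = 460/20 = 23 μg/mL.
Steady-state peak Cmax,ss = C₀·R = 23 × 2/1 ≈ 46.000 μg/mL.
Peak 46.0 μg/mL vs MTC 50 μg/mL: below toxic threshold.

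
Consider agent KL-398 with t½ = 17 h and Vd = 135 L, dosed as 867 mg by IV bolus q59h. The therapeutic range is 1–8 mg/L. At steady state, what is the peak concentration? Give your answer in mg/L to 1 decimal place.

7.1 mg/L

k = ln2/t½ = ln2/17 ≈ 0.040773 h⁻¹; fraction remaining f = e^(−kτ) = e^(−0.040773×59) ≈ 0.0902.
Accumulation ratio R = 1/(1 − f) ≈ 1/0.9098 ≈ 1.0991.
Single-dose peak C₀ = D/Vd = 867/135 ≈ 6.422 mg/L.
Steady-state peak Cmax,ss = C₀·R ≈ 6.422 × 1.0991 ≈ 7.058 mg/L.
Peak 7.1 mg/L vs MTC 8 mg/L: below toxic threshold.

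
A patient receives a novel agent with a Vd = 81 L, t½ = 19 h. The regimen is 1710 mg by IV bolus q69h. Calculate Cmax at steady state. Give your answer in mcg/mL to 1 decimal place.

23.0 mcg/mL

τ/t½ = 69/19 ≈ 3.6316, so fraction remaining f = (1/2)^(69/19) ≈ 0.0807.
Accumulation ratio R = 1/(1 − f) ≈ 1/0.9193 ≈ 1.0878.
Single-dose peak C₀ = D/Vd = 1710/81 ≈ 21.111 mcg/mL.
Steady-state peak Cmax,ss = C₀·R ≈ 21.111 × 1.0878 ≈ 22.965 mcg/mL.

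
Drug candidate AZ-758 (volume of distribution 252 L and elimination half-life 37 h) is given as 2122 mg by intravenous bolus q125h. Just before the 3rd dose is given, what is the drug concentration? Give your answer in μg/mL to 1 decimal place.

0.9 μg/mL

f = (1/2)^(τ/t½) = (1/2)^(125/37) ≈ 0.0962.
C₀ = D/Vd = 2122/252 ≈ 8.421 μg/mL.
Before the 3rd dose, 2 doses have been given. Superposition: Cmin = C₀·(f + f²).
≈ 8.421 × (0.0962 + 0.0093) ≈ 8.421 × 0.1055 ≈ 0.888 μg/mL.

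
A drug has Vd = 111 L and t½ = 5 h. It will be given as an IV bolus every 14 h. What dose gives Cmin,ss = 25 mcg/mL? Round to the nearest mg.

τ/t½ = 14/5 ≈ 2.8, so f = (1/2)^(14/5) ≈ 0.143587.
Cmin,ss = (D/Vd)·f/(1−f), so D = Cmin,ss·Vd·(1−f)/f.
D = 25 × 111 × (1−f)/f ≈ 25 × 111 × 5.96442 ≈ 16551.27 mg.

16551 mg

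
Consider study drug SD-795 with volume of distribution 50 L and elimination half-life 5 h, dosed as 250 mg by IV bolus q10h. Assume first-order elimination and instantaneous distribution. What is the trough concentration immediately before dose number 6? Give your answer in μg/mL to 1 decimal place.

f = (1/2)^(τ/t½) = (1/2)^(10/5) ≈ 0.2500.
C₀ = D/Vd = 250/50 ≈ 5.000 μg/mL.
Before the 6th dose, 5 doses have been given. Superposition: Cmin = C₀·(f + f² + … + f^5).
≈ 5.000 × (0.2500 + 0.0625 + 0.0156 + 0.0039 + 0.0010) ≈ 5.000 × 0.3330 ≈ 1.665 μg/mL.

1.7 μg/mL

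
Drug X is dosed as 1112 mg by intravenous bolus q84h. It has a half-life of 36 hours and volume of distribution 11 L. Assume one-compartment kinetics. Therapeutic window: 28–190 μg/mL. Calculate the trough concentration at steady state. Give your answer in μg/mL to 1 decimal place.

25.0 μg/mL

Over one 84-h interval, 84/36 ≈ 2.3333 half-lives elapse, leaving f ≈ 0.1984 of each dose.
Single-dose peak C₀ = D/Vd = 1112/11 ≈ 101.091 μg/mL.
Steady-state trough Cmin,ss = C₀·f/(1−f) ≈ 101.091 × 0.1984/0.8016 ≈ 25.021 μg/mL.
Trough 25.0 μg/mL vs MEC 28 μg/mL: subtherapeutic.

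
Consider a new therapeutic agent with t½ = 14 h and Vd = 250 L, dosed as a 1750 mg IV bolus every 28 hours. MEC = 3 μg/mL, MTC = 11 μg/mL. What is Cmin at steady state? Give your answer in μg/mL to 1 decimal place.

τ = 28 h = 2 half-lives, so f = (1/2)^2 = 0.25.
At steady state, R = 1/(1 − 0.25) = 4/3.
Single-dose peak C₀ = D/Vd = 1750/250 = 7 μg/mL.
Steady-state peak Cmax,ss = C₀·R = 7 × 4/3 ≈ 9.333 μg/mL.
Steady-state trough Cmin,ss = Cmax,ss·f ≈ 9.333 × 0.25 ≈ 2.333 μg/mL.
Trough 2.3 μg/mL vs MEC 3 μg/mL: subtherapeutic.

2.3 μg/mL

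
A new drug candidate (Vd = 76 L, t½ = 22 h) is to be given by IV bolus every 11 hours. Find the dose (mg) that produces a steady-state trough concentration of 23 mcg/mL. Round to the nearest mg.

τ/t½ = 11/22 ≈ 0.5, so f = (1/2)^(11/22) ≈ 0.707107.
Cmin,ss = (D/Vd)·f/(1−f), so D = Cmin,ss·Vd·(1−f)/f.
D = 23 × 76 × (1−f)/f ≈ 23 × 76 × 0.41421 ≈ 724.04 mg.

724 mg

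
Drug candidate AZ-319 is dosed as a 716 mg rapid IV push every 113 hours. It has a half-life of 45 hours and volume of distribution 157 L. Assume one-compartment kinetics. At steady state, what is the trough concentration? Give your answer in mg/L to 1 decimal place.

1.0 mg/L

k = ln2/t½ = ln2/45 ≈ 0.015403 h⁻¹; fraction remaining f = e^(−kτ) = e^(−0.015403×113) ≈ 0.1754.
Each bolus raises the concentration by D/Vd = 716/157 ≈ 4.561 mg/L.
Steady-state trough Cmin,ss = C₀·f/(1−f) ≈ 4.561 × 0.1754/0.8246 ≈ 0.970 mg/L.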